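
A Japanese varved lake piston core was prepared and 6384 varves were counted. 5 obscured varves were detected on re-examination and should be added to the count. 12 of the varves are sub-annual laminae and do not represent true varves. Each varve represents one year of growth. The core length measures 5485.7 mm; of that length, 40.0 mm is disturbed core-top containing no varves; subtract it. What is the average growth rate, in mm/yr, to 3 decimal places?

0.854 mm/yr

True varve count = 6384 − 12 + 5 = 6377.
Net length = 5485.7 − 40.0 = 5445.7 mm.
Mean rate = 5445.7 mm / 6377 years ≈ 0.854 mm/yr.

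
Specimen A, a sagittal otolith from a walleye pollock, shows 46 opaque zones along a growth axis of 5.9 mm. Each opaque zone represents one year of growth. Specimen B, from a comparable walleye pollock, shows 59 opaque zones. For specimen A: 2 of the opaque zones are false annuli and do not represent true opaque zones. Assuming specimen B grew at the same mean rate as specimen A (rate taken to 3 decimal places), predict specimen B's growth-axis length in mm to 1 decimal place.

7.9 mm

Specimen A: adjusted count: 46 − 2 = 44 opaque zones.
A: Extension rate ≈ 5.9 / 44 = 0.134 mm per year.
For B, 0.134 mm/year × 59 years = 7.9 mm.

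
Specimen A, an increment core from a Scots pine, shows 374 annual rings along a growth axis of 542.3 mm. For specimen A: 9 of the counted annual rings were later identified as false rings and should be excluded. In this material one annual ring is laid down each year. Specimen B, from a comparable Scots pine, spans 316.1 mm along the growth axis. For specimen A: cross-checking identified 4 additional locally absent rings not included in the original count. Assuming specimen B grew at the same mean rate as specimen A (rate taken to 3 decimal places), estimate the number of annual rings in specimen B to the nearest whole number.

Specimen A: true annual ring count = 374 − 9 + 4 = 369.
A: 542.3 mm over 369 years gives 542.3 / 369 ≈ 1.470 mm/year.
B spans 316.1 / 1.470 = 215.03 years ≈ 215 annual rings.

215 annual rings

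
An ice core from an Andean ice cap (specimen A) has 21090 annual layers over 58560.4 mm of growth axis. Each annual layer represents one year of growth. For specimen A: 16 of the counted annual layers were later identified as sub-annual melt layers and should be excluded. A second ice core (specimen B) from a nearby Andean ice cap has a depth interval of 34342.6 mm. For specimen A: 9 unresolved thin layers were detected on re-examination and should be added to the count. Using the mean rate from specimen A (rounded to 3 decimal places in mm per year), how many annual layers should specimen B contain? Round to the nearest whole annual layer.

12362 annual layers

Specimen A: correcting the raw count gives 21090 − 16 + 9 = 21083 true annual layers.
A: 58560.4 mm over 21083 years gives 58560.4 / 21083 ≈ 2.778 mm per year.
Specimen B: 34342.6 mm / 2.778 mm per year = 12362.35 years ≈ 12362 annual layers.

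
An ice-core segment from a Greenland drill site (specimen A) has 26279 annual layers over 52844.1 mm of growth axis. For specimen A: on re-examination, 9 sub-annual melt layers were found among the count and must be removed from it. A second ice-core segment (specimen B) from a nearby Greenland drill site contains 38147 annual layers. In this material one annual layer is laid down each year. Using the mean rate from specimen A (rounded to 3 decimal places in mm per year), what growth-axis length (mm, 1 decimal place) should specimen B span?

76751.8 mm

Specimen A: after corrections the count is 26279 − 9 = 26270 annual layers.
A: Extension rate ≈ 52844.1 / 26270 = 2.012 mm/yr.
B's length ≈ 2.012 × 38147 = 76751.8 mm.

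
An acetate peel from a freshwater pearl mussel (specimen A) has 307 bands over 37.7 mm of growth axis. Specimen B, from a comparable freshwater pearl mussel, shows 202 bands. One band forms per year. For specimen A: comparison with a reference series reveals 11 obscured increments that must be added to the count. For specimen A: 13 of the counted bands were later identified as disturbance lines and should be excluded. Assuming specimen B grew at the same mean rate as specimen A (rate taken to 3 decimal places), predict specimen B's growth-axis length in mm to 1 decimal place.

25.0 mm

Specimen A: after corrections the count is 307 − 13 + 11 = 305 bands.
A: Mean rate = 37.7 mm / 305 years ≈ 0.124 mm/year.
For B, 0.124 mm/year × 202 years = 25.0 mm.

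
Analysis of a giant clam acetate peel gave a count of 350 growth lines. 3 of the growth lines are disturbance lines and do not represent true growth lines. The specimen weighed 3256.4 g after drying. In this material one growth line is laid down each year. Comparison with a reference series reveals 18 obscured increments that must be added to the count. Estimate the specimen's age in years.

365 yr

Adjusted count: 350 − 3 + 18 = 365 growth lines.
One growth line per year makes the duration 365 years.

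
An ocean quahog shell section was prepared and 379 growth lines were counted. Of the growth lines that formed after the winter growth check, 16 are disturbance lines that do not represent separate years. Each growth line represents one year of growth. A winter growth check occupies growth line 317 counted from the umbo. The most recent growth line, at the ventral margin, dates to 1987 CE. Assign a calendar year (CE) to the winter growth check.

379 − 317 = 62 growth lines lie beyond the winter growth check toward the ventral margin.
Removing the 16 false growth lines leaves 62 − 16 = 46 true growth lines beyond the winter growth check.
1987 − 46 = 1941 CE.

1941 CE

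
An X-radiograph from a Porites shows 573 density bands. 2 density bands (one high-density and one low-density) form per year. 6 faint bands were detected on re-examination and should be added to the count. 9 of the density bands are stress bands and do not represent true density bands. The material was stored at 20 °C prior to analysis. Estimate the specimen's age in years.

Adjusted count: 573 − 9 + 6 = 570 density bands.
Dividing by 2 density bands per year: 570 / 2 = 285 years.

285 years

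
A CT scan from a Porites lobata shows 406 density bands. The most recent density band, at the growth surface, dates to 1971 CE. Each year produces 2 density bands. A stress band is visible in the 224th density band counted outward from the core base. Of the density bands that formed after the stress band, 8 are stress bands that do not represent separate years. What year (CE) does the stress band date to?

406 − 224 = 182 density bands lie beyond the stress band toward the growth surface.
182 − 8 false = 174 true density bands after the stress band.
174 density bands at 2 per year is 174 / 2 = 87 years.
Counting back 87 years from 1971 CE places the stress band in 1971 − 87 = 1884 CE.

1884 CE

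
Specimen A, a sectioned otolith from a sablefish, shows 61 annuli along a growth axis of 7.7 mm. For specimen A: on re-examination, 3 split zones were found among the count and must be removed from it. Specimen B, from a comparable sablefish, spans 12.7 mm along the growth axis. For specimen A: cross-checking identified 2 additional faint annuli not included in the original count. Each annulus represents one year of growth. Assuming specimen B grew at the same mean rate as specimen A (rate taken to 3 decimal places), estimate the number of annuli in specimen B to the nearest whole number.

99 annuli

Specimen A: after corrections the count is 61 − 3 + 2 = 60 annuli.
A: Extension rate ≈ 7.7 / 60 = 0.128 mm/year.
Specimen B: 12.7 mm / 0.128 mm per year = 99.22 years ≈ 99 annuli.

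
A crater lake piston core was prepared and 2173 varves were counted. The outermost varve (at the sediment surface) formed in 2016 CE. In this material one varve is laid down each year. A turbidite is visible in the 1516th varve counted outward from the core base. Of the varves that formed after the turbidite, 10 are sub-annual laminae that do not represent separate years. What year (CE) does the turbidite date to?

1369 CE

2173 − 1516 = 657 varves lie beyond the turbidite toward the sediment surface.
Removing the 10 false varves leaves 657 − 10 = 647 true varves beyond the turbidite.
Counting back 647 years from 2016 CE places the turbidite in 2016 − 647 = 1369 CE.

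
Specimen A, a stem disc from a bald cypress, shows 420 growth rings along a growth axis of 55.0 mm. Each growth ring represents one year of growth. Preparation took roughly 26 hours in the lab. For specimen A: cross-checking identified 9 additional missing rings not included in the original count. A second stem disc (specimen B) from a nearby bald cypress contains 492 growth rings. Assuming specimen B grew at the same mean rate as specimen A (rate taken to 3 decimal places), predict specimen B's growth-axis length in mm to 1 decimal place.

63.0 mm

Specimen A: after corrections the count is 420 + 9 = 429 growth rings.
A: Mean rate = 55.0 mm / 429 years ≈ 0.128 mm per year.
For B, 0.128 mm/year × 492 years = 63.0 mm.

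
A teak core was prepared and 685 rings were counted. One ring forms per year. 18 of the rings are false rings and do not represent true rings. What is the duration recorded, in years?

667 years

Correcting the raw count gives 685 − 18 = 667 true rings.
One ring per year makes the duration 667 years.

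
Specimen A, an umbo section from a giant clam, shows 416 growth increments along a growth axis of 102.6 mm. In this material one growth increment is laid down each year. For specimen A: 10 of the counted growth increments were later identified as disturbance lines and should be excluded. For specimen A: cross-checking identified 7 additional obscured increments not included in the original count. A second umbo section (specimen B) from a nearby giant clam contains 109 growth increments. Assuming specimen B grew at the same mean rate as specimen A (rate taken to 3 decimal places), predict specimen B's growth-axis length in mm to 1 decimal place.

Specimen A: adjusted count: 416 − 10 + 7 = 413 growth increments.
A: 102.6 mm over 413 years gives 102.6 / 413 ≈ 0.248 mm/year.
Length of B = 0.248 × 109 = 27.0 mm.

27.0 mm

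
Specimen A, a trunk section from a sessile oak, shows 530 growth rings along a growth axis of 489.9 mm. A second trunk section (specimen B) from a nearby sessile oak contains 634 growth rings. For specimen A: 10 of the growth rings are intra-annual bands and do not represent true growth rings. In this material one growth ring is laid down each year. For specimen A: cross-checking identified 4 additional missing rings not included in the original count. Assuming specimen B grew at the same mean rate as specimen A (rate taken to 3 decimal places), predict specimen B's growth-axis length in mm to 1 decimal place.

Specimen A: true growth ring count = 530 − 10 + 4 = 524.
A: Mean rate = 489.9 mm / 524 years ≈ 0.935 mm/yr.
Length of B = 0.935 × 634 = 592.8 mm.

592.8 mm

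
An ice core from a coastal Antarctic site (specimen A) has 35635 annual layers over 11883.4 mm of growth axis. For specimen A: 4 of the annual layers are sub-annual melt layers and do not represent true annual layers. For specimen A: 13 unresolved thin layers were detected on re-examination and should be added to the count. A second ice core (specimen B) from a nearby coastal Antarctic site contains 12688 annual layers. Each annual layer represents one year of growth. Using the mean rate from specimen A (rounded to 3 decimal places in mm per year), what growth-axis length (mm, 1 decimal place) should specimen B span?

Specimen A: correcting the raw count gives 35635 − 4 + 13 = 35644 true annual layers.
A: Mean rate = 11883.4 mm / 35644 years ≈ 0.333 mm per year.
B's length ≈ 0.333 × 12688 = 4225.1 mm.

4225.1 mm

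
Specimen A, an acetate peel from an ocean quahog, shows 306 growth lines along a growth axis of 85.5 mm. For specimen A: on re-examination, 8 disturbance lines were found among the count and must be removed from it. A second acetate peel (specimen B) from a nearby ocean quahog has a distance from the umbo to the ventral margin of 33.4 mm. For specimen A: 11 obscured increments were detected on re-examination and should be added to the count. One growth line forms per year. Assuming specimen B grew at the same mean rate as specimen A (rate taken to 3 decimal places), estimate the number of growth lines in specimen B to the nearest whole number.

Specimen A: correcting the raw count gives 306 − 8 + 11 = 309 true growth lines.
A: Mean rate = 85.5 mm / 309 years ≈ 0.277 mm/year.
B spans 33.4 / 0.277 = 120.58 years ≈ 121 growth lines.

121 growth lines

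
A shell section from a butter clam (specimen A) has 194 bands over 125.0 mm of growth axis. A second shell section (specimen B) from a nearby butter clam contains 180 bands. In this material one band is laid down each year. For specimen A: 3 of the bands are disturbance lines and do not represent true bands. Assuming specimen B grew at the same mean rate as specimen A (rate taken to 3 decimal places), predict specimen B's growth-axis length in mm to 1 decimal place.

117.7 mm

Specimen A: correcting the raw count gives 194 − 3 = 191 true bands.
A: Mean rate = 125.0 mm / 191 years ≈ 0.654 mm/yr.
For B, 0.654 mm/year × 180 years = 117.7 mm.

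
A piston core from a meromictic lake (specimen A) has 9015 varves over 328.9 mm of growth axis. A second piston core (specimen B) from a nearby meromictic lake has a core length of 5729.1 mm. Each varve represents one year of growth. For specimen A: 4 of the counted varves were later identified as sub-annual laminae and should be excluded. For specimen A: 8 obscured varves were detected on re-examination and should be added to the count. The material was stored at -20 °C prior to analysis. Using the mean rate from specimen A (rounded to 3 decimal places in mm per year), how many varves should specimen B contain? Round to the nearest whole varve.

159142 varves

Specimen A: true varve count = 9015 − 4 + 8 = 9019.
A: 328.9 mm over 9019 years gives 328.9 / 9019 ≈ 0.036 mm/yr.
B spans 5729.1 / 0.036 = 159141.67 years ≈ 159142 varves.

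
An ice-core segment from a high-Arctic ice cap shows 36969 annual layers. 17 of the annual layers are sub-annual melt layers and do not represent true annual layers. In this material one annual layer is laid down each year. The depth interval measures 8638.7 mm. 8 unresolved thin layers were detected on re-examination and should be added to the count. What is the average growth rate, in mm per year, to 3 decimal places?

0.234 mm per year

True annual layer count = 36969 − 17 + 8 = 36960.
Mean rate = 8638.7 mm / 36960 years ≈ 0.234 mm per year.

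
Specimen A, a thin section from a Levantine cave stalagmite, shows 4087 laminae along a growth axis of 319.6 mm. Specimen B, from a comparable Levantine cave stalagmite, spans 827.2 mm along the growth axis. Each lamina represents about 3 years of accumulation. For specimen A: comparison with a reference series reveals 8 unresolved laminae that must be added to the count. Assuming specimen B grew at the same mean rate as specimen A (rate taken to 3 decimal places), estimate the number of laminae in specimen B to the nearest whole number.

Specimen A: adjusted count: 4087 + 8 = 4095 laminae.
Specimen A: at 3 years per lamina, 4095 × 3 = 12285 years.
A: Extension rate ≈ 319.6 / 12285 = 0.026 mm/year.
Specimen B: 827.2 mm / 0.026 mm per year = 31815.38 years; at 3 years per lamina that is 31815.38 / 3 ≈ 10605 laminae.

10605 laminae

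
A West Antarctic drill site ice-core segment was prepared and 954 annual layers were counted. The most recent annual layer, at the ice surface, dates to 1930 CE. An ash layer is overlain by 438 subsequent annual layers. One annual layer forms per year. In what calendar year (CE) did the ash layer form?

438 annual layers formed after the ash layer.
Counting back 438 years from 1930 CE places the ash layer in 1930 − 438 = 1492 CE.

1492 CE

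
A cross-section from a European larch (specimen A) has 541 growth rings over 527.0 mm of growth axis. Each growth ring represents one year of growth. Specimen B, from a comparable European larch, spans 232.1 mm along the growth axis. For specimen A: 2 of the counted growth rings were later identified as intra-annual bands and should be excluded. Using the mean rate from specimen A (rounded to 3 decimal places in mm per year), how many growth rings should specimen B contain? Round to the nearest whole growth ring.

237 growth rings

Specimen A: after corrections the count is 541 − 2 = 539 growth rings.
A: 527.0 mm over 539 years gives 527.0 / 539 ≈ 0.978 mm per year.
For B, 232.1 / 0.978 = 237.32 years ≈ 237 growth rings.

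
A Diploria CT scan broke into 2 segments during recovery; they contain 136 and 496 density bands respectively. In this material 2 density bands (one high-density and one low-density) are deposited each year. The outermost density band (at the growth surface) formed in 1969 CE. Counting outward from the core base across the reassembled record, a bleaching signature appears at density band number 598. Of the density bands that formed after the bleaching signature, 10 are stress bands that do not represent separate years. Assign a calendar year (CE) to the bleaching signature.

Total density bands = 136 + 496 = 632.
632 − 598 = 34 density bands lie beyond the bleaching signature toward the growth surface.
Removing the 10 false density bands leaves 34 − 10 = 24 true density bands beyond the bleaching signature.
With 2 density bands per year, 24 / 2 = 12 years.
1969 − 12 = 1957 CE.

1957 CE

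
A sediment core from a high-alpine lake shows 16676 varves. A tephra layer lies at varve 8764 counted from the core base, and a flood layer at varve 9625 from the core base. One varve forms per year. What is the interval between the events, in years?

The two markers are separated by 9625 − 8764 = 861 varves.
One varve per year makes the interval 861 years.

861 years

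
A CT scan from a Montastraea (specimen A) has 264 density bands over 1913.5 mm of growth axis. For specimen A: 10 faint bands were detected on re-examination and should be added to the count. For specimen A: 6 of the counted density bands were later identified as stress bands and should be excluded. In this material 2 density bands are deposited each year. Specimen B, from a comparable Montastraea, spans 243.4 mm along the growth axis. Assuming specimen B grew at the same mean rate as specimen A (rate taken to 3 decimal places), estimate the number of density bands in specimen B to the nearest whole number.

Specimen A: adjusted count: 264 − 6 + 10 = 268 density bands.
Specimen A: dividing by 2 density bands per year: 268 / 2 = 134 years.
A: Mean rate = 1913.5 mm / 134 years ≈ 14.280 mm per year.
For B, 243.4 / 14.280 = 17.04 years; at 2 density bands per year that is 17.04 × 2 ≈ 34 density bands.

34 density bands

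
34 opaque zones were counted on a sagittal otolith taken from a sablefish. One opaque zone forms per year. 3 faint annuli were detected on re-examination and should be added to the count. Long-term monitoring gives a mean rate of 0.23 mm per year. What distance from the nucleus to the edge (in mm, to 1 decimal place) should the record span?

8.5 mm

Correcting the raw count gives 34 + 3 = 37 true opaque zones.
Predicted length = 0.23 mm/year × 37 years = 8.5 mm.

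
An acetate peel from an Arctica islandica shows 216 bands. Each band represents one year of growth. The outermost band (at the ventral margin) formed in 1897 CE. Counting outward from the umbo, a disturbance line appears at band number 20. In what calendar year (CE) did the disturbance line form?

216 − 20 = 196 bands lie beyond the disturbance line toward the ventral margin.
Counting back 196 years from 1897 CE places the disturbance line in 1897 − 196 = 1701 CE.

1701 CE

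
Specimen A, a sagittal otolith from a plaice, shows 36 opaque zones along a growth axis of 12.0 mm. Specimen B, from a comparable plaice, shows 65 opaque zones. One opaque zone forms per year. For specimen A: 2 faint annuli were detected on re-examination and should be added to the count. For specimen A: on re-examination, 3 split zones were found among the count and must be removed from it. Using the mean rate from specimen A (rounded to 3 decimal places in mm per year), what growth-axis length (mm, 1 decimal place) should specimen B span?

22.3 mm

Specimen A: true opaque zone count = 36 − 3 + 2 = 35.
A: Mean rate = 12.0 mm / 35 years ≈ 0.343 mm/year.
B's length ≈ 0.343 × 65 = 22.3 mm.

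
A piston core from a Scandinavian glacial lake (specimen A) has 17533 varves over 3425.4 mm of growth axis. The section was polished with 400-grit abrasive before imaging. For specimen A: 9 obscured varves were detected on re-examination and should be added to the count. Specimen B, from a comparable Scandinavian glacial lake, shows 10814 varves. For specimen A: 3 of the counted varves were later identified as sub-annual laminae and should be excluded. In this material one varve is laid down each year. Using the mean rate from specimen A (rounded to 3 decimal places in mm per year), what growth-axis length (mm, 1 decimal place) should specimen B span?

Specimen A: after corrections the count is 17533 − 3 + 9 = 17539 varves.
A: Mean rate = 3425.4 mm / 17539 years ≈ 0.195 mm per year.
For B, 0.195 mm/year × 10814 years = 2108.7 mm.

2108.7 mm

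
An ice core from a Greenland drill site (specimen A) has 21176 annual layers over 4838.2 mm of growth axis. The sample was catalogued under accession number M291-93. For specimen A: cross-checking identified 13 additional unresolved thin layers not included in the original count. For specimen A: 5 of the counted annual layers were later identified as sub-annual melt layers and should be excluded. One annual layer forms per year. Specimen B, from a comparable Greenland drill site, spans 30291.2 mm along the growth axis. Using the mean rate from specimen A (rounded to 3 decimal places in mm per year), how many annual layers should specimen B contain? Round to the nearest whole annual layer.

132856 annual layers

Specimen A: adjusted count: 21176 − 5 + 13 = 21184 annual layers.
A: Mean rate = 4838.2 mm / 21184 years ≈ 0.228 mm/year.
B spans 30291.2 / 0.228 = 132856.14 years ≈ 132856 annual layers.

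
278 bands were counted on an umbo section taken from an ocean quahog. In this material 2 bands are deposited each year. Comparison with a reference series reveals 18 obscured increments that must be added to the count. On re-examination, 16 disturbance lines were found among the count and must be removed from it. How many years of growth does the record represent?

After corrections the count is 278 − 16 + 18 = 280 bands.
280 bands at 2 per year is 280 / 2 = 140 years.

140 yr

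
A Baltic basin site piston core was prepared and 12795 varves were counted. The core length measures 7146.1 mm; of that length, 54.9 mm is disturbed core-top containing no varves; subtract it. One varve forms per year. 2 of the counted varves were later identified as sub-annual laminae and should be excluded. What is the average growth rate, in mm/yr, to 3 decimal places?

Adjusted count: 12795 − 2 = 12793 varves.
The growth record spans 7146.1 − 54.9 = 7091.2 mm.
7091.2 mm over 12793 years gives 7091.2 / 12793 ≈ 0.554 mm/yr.

0.554 mm/yr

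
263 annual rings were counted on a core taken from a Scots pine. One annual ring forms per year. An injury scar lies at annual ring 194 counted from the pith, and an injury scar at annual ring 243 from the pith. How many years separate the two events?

243 − 194 = 49 annual rings lie between the two events.
That is 49 years at one annual ring per year.

49 yr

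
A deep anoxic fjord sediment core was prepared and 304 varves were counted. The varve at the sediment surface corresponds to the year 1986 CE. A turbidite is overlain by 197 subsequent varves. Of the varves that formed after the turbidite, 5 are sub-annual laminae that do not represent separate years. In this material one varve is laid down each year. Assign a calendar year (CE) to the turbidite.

1794 CE

There are 197 varves younger than the turbidite.
197 − 5 false = 192 true varves after the turbidite.
The varve at the sediment surface is 1986 CE, so the turbidite dates to 1986 − 192 = 1794 CE.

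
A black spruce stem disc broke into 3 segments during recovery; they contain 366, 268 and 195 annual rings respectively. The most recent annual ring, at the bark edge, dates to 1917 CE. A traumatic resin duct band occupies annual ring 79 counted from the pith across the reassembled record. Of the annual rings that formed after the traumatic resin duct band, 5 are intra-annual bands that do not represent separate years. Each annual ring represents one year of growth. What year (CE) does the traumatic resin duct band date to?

1172 CE

Total annual rings = 366 + 268 + 195 = 829.
Between annual ring 79 and the bark edge there are 829 − 79 = 750 annual rings.
Excluding 5 false annual rings: 750 − 5 = 745.
The annual ring at the bark edge is 1917 CE, so the traumatic resin duct band dates to 1917 − 745 = 1172 CE.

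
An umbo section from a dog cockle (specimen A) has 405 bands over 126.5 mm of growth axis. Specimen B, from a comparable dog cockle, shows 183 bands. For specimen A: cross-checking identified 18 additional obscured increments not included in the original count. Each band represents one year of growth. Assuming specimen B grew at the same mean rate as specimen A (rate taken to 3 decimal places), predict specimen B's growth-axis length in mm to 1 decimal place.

Specimen A: after corrections the count is 405 + 18 = 423 bands.
A: Mean rate = 126.5 mm / 423 years ≈ 0.299 mm/yr.
For B, 0.299 mm/year × 183 years = 54.7 mm.

54.7 mm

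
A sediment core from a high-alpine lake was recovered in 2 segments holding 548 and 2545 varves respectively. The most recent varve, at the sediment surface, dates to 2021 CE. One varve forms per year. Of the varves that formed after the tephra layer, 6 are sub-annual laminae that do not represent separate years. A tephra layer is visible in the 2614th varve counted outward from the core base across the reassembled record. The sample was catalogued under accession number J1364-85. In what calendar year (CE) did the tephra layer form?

1548 CE

Total varves = 548 + 2545 = 3093.
The tephra layer sits at varve 2614 from the core base, so 3093 − 2614 = 479 varves formed after it.
Removing the 6 false varves leaves 479 − 6 = 473 true varves beyond the tephra layer.
The varve at the sediment surface is 2021 CE, so the tephra layer dates to 2021 − 473 = 1548 CE.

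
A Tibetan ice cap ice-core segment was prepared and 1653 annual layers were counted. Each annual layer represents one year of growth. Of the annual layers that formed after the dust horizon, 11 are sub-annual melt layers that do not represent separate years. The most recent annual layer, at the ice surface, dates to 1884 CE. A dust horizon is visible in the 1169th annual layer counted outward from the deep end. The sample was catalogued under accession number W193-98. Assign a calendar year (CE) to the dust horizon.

1653 − 1169 = 484 annual layers lie beyond the dust horizon toward the ice surface.
Excluding 11 false annual layers: 484 − 11 = 473.
The annual layer at the ice surface is 1884 CE, so the dust horizon dates to 1884 − 473 = 1411 CE.

1411 CE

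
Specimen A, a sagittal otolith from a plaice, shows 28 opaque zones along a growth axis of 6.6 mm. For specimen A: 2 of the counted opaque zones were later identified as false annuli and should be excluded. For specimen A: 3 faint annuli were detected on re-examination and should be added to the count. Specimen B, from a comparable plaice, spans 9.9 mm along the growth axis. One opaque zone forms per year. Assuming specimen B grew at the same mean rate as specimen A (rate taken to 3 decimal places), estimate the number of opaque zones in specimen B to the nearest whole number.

43 opaque zones

Specimen A: correcting the raw count gives 28 − 2 + 3 = 29 true opaque zones.
A: 6.6 mm over 29 years gives 6.6 / 29 ≈ 0.228 mm per year.
Specimen B: 9.9 mm / 0.228 mm per year = 43.42 years ≈ 43 opaque zones.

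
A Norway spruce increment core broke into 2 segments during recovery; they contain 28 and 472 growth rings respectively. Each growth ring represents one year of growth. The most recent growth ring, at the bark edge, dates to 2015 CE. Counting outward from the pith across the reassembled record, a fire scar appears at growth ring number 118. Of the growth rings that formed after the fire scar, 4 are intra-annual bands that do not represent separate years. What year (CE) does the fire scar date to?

1637 CE

Total growth rings = 28 + 472 = 500.
500 − 118 = 382 growth rings lie beyond the fire scar toward the bark edge.
382 − 4 false = 378 true growth rings after the fire scar.
2015 − 378 = 1637 CE.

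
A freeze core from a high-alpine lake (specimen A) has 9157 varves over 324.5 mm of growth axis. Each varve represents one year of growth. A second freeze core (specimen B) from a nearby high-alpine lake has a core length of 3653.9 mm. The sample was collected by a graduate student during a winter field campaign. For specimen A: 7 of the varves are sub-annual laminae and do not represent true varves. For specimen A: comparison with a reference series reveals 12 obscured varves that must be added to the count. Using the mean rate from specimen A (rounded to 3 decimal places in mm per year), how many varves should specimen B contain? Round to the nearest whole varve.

104397 varves

Specimen A: after corrections the count is 9157 − 7 + 12 = 9162 varves.
A: Mean rate = 324.5 mm / 9162 years ≈ 0.035 mm/year.
B spans 3653.9 / 0.035 = 104397.14 years ≈ 104397 varves.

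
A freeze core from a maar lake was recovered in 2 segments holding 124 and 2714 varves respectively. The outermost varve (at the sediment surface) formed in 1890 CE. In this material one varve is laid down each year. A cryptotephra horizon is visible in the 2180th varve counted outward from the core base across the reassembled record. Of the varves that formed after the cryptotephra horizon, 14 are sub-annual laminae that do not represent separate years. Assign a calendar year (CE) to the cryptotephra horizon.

1246 CE

Total varves = 124 + 2714 = 2838.
Between varve 2180 and the sediment surface there are 2838 − 2180 = 658 varves.
Excluding 14 false varves: 658 − 14 = 644.
1890 − 644 = 1246 CE.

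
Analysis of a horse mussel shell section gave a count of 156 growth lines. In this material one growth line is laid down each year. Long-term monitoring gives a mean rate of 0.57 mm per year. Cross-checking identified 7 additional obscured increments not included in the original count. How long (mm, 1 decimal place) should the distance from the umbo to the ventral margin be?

92.9 mm

True growth line count = 156 + 7 = 163.
Predicted length = 0.57 mm/year × 163 years = 92.9 mm.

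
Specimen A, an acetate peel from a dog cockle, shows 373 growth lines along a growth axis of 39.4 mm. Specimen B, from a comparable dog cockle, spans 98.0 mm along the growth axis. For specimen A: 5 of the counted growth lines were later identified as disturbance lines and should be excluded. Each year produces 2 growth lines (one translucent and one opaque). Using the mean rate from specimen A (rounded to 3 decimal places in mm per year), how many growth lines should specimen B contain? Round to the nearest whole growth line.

916 growth lines

Specimen A: after corrections the count is 373 − 5 = 368 growth lines.
Specimen A: with 2 growth lines per year, 368 / 2 = 184 years.
A: Mean rate = 39.4 mm / 184 years ≈ 0.214 mm per year.
Specimen B: 98.0 mm / 0.214 mm per year = 457.94 years; at 2 growth lines per year that is 457.94 × 2 ≈ 916 growth lines.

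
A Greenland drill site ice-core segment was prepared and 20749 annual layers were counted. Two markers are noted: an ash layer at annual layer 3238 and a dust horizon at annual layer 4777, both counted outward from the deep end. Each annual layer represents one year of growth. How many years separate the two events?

1539 years

4777 − 3238 = 1539 annual layers lie between the two events.
That is 1539 years at one annual layer per year.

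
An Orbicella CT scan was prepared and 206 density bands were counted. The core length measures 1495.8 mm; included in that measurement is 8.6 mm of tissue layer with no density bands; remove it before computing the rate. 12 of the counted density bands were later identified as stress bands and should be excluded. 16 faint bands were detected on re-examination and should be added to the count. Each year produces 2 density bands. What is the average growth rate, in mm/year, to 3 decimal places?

Adjusted count: 206 − 12 + 16 = 210 density bands.
210 density bands at 2 per year is 210 / 2 = 105 years.
Net length = 1495.8 − 8.6 = 1487.2 mm.
1487.2 mm over 105 years gives 1487.2 / 105 ≈ 14.164 mm/year.

14.164 mm/year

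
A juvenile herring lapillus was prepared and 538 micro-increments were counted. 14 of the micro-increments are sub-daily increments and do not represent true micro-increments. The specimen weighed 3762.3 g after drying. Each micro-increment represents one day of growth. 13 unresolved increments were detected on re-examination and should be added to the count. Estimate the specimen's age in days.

537 days

Correcting the raw count gives 538 − 14 + 13 = 537 true micro-increments.
One micro-increment per day makes the duration 537 days.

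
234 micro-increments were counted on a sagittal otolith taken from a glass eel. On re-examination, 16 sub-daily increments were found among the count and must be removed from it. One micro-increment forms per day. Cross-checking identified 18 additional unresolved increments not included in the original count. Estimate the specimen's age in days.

Correcting the raw count gives 234 − 16 + 18 = 236 true micro-increments.
At one micro-increment per day, that is 236 days.

236 d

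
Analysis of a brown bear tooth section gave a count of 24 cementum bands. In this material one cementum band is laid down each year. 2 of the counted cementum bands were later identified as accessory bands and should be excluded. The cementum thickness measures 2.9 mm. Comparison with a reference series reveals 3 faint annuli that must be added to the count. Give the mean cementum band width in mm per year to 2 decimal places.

Correcting the raw count gives 24 − 2 + 3 = 25 true cementum bands.
Mean rate = 2.9 mm / 25 years ≈ 0.12 mm per year.

0.12 mm per year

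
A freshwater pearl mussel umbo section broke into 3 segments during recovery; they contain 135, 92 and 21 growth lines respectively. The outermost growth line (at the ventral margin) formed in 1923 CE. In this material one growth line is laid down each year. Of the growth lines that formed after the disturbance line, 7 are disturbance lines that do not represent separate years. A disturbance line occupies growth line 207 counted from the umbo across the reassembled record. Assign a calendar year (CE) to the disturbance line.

Total growth lines = 135 + 92 + 21 = 248.
Between growth line 207 and the ventral margin there are 248 − 207 = 41 growth lines.
Excluding 7 false growth lines: 41 − 7 = 34.
1923 − 34 = 1889 CE.

1889 CE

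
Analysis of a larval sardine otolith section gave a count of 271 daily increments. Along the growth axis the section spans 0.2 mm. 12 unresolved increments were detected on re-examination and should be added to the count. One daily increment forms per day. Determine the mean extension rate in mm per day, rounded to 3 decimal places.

After corrections the count is 271 + 12 = 283 daily increments.
Extension rate ≈ 0.2 / 283 = 0.001 mm per day.

0.001 mm per day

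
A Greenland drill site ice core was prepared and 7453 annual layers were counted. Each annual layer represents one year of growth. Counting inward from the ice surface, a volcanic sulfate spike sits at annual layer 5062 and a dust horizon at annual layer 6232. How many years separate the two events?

6232 − 5062 = 1170 annual layers lie between the two events.
That is 1170 years at one annual layer per year.

1170 yr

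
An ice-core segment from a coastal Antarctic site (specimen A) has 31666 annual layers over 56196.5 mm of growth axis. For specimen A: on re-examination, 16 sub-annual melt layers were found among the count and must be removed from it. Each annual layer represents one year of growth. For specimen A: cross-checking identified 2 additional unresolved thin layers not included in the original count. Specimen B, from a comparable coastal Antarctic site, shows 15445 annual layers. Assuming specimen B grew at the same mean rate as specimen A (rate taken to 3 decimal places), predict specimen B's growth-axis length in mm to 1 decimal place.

Specimen A: true annual layer count = 31666 − 16 + 2 = 31652.
A: Extension rate ≈ 56196.5 / 31652 = 1.775 mm/year.
Length of B = 1.775 × 15445 = 27414.9 mm.

27414.9 mm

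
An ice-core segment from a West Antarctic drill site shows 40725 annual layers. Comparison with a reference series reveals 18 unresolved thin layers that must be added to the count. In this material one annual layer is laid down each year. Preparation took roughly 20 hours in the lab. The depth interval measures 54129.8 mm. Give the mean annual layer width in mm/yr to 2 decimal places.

True annual layer count = 40725 + 18 = 40743.
Mean rate = 54129.8 mm / 40743 years ≈ 1.33 mm/yr.

1.33 mm/yr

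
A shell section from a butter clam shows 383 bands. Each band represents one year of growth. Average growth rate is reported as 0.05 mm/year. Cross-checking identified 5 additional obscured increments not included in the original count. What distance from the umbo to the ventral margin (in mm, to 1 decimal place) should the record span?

19.4 mm

Correcting the raw count gives 383 + 5 = 388 true bands.
Length ≈ 0.05 × 388 = 19.4 mm.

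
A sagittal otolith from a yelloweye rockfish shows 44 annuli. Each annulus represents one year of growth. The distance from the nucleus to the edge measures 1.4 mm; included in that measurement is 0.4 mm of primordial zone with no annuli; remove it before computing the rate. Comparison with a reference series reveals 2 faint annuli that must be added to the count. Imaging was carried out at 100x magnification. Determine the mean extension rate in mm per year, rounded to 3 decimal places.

Adjusted count: 44 + 2 = 46 annuli.
Net length = 1.4 − 0.4 = 1.0 mm.
Extension rate ≈ 1.0 / 46 = 0.022 mm per year.

0.022 mm per year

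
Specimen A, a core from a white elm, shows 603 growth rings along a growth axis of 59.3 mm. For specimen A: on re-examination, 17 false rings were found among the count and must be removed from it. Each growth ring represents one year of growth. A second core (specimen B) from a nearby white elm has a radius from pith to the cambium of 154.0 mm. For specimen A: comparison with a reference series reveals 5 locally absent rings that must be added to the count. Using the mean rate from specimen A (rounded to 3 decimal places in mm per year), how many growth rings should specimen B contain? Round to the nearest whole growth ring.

Specimen A: correcting the raw count gives 603 − 17 + 5 = 591 true growth rings.
A: Mean rate = 59.3 mm / 591 years ≈ 0.100 mm per year.
B spans 154.0 / 0.100 = 1540.00 years ≈ 1540 growth rings.

1540 growth rings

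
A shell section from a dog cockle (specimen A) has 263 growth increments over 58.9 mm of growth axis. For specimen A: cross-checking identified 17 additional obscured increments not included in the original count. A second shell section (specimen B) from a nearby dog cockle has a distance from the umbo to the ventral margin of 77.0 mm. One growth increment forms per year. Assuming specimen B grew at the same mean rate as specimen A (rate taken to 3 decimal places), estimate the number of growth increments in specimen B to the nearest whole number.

Specimen A: adjusted count: 263 + 17 = 280 growth increments.
A: Extension rate ≈ 58.9 / 280 = 0.210 mm per year.
Specimen B: 77.0 mm / 0.210 mm per year = 366.67 years ≈ 367 growth increments.

367 growth increments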